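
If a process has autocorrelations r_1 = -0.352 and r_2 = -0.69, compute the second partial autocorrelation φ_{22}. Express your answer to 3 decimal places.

-0.929

φ_{22} = (r_2 − r_1²) / (1 − r_1²)
r_1² = (-0.352)² = 0.123904
Numerator = -0.69 − 0.1239 = -0.8139; denominator = 1 − 0.1239 = 0.8761
φ_{22} = -0.8139 / 0.8761 = -0.929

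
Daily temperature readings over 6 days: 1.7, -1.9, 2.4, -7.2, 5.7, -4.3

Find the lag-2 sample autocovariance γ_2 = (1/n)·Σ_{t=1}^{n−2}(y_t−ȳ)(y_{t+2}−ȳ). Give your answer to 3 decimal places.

Mean ȳ = (1.7 − 1.9 + 2.4 − 7.2 + 5.7 − 4.3)/6 = -0.6000
Σ_{t=1}^{4}(y_t−ȳ)(y_{t+2}−ȳ) = 58.8000
γ_2 = 58.8000 / 6 = 9.800

9.800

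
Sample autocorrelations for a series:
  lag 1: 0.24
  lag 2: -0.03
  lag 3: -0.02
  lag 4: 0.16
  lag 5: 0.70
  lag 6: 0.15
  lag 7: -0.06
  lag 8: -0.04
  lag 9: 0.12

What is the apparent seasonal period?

The largest autocorrelation is r_5 = 0.70; the remaining lags stay at or below 0.24.
The dominant spike at lag 5 indicates a seasonal period of 5.

5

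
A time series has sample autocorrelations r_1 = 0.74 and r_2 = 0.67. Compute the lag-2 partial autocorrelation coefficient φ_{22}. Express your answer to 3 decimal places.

φ_{22} = (r_2 − r_1²) / (1 − r_1²)
r_1² = (0.74)² = 0.5476
Numerator = 0.67 − 0.5476 = 0.1224; denominator = 1 − 0.5476 = 0.4524
φ_{22} = 0.1224 / 0.4524 = 0.271

0.271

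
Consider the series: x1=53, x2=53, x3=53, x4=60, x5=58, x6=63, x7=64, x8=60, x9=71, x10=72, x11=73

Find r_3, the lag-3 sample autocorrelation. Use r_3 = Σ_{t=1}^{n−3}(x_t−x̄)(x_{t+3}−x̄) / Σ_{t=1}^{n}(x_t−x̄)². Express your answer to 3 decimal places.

0.096

Mean x̄ = (53 + 53 + 53 + 60 + 58 + 63 + 64 + 60 + 71 + 72 + 73)/11 = 61.8182
Numerator Σ_{t=1}^{8}(x_t−x̄)(x_{t+3}−x̄) = 54.9917
Denominator Σ(x_t−x̄)² = 573.6364
r_3 = 54.9917 / 573.6364 = 0.096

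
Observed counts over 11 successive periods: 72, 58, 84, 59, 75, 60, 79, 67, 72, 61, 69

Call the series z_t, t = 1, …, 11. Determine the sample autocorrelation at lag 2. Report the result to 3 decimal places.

Mean z̄ = (72 + 58 + 84 + 59 + 75 + 60 + 79 + 67 + 72 + 61 + 69)/11 = 68.7273
Numerator Σ_{t=1}^{9}(z_t−z̄)(z_{t+2}−z̄) = 462.3967
Denominator Σ(z_t−z̄)² = 748.1818
r_2 = 462.3967 / 748.1818 = 0.618

0.618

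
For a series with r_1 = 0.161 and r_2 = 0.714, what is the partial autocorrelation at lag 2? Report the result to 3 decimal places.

0.706

φ_{22} = (r_2 − r_1²) / (1 − r_1²)
r_1² = (0.161)² = 0.025921
Numerator = 0.714 − 0.0259 = 0.6881; denominator = 1 − 0.0259 = 0.9741
φ_{22} = 0.6881 / 0.9741 = 0.706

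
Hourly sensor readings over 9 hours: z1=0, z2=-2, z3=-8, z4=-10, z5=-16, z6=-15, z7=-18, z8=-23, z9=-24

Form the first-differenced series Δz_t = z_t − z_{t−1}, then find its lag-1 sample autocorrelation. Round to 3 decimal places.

-0.568

First differences Δz: -2, -6, -2, -6, 1, -3, -5, -1
Mean of differences = -3.0000
Numerator Σ(Δz_t−Δz̄)(Δz_{t+1}−Δz̄) = -25.0000
Denominator Σ(Δz_t−Δz̄)² = 44.0000
r_1(Δz) = -25.0000 / 44.0000 = -0.568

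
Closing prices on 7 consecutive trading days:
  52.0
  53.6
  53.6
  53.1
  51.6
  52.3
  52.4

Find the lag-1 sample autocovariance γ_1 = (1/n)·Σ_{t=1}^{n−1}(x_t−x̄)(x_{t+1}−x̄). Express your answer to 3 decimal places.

0.098

Mean x̄ = (52.0 + 53.6 + 53.6 + 53.1 + 51.6 + 52.3 + 52.4)/7 = 52.6571
Σ_{t=1}^{6}(x_t−x̄)(x_{t+1}−x̄) = 0.6882
γ_1 = 0.6882 / 7 = 0.098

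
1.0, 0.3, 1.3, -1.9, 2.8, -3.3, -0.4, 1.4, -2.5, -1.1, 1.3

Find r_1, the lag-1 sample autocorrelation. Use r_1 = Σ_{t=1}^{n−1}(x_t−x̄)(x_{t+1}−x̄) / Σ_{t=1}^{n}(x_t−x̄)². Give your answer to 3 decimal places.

Mean x̄ = (1.0 + 0.3 + 1.3 − 1.9 + 2.8 − 3.3 − 0.4 + 1.4 − 2.5 − 1.1 + 1.3)/11 = -0.1000
Numerator Σ_{t=1}^{10}(x_t−x̄)(x_{t+1}−x̄) = -18.1100
Denominator Σ(x_t−x̄)² = 36.2800
r_1 = -18.1100 / 36.2800 = -0.499

-0.499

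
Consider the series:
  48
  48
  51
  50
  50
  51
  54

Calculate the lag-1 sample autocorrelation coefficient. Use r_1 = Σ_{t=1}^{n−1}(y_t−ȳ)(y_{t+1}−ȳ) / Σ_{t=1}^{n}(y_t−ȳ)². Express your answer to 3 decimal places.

0.233

Mean ȳ = (48 + 48 + 51 + 50 + 50 + 51 + 54)/7 = 50.2857
Deviations from mean: -2.2857, -2.2857, 0.7143, -0.2857, -0.2857, 0.7143, 3.7143
Σ(y_t−ȳ)(y_{t+1}−ȳ) = (5.2245) + (-1.6327) + (-0.2041) + (0.0816) + (-0.2041) + (2.6531) = 5.9184
Denominator Σ(y_t−ȳ)² = 25.4286
r_1 = 5.9184 / 25.4286 = 0.233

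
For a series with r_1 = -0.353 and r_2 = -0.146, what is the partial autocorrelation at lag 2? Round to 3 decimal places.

φ_{22} = (r_2 − r_1²) / (1 − r_1²)
r_1² = (-0.353)² = 0.124609
Numerator = -0.146 − 0.1246 = -0.2706; denominator = 1 − 0.1246 = 0.8754
φ_{22} = -0.2706 / 0.8754 = -0.309

-0.309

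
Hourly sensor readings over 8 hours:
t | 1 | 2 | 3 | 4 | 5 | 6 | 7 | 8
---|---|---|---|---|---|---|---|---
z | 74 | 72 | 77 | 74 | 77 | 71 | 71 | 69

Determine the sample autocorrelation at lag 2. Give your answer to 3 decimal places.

0.273

Mean z̄ = (74 + 72 + 77 + 74 + 77 + 71 + 71 + 69)/8 = 73.1250
Deviations from mean: 0.8750, -1.1250, 3.8750, 0.8750, 3.8750, -2.1250, -2.1250, -4.1250
Σ(z_t−z̄)(z_{t+2}−z̄) = (3.3906) + (-0.9844) + (15.0156) + (-1.8594) + (-8.2344) + (8.7656) = 16.0938
Denominator Σ(z_t−z̄)² = 58.8750
r_2 = 16.0938 / 58.8750 = 0.273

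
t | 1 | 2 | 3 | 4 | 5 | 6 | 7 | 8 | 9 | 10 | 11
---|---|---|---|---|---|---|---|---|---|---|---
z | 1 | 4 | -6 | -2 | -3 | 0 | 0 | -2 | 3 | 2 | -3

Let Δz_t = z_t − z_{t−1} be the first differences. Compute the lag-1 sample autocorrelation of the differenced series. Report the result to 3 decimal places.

-0.467

First differences Δz: 3, -10, 4, -1, 3, 0, -2, 5, -1, -5
Mean of differences = -0.4000
Numerator Σ(Δz_t−Δz̄)(Δz_{t+1}−Δz̄) = -87.9600
Denominator Σ(Δz_t−Δz̄)² = 188.4000
r_1(Δz) = -87.9600 / 188.4000 = -0.467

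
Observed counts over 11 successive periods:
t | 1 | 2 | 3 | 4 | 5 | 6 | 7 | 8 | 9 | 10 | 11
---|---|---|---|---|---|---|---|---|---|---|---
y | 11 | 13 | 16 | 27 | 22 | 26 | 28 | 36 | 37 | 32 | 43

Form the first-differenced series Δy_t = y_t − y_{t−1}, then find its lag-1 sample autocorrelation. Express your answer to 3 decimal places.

First differences Δy: 2, 3, 11, -5, 4, 2, 8, 1, -5, 11
Mean of differences = 3.2000
Numerator Σ(Δy_t−Δȳ)(Δy_{t+1}−Δȳ) = -135.0400
Denominator Σ(Δy_t−Δȳ)² = 287.6000
r_1(Δy) = -135.0400 / 287.6000 = -0.470

-0.470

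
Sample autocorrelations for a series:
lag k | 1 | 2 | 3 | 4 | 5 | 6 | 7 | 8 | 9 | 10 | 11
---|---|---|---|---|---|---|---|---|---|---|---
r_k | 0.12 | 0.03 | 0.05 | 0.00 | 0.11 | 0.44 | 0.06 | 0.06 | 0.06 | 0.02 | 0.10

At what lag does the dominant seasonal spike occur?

The largest autocorrelation is r_6 = 0.44; the remaining lags stay at or below 0.12.
The dominant spike at lag 6 indicates a seasonal period of 6.

6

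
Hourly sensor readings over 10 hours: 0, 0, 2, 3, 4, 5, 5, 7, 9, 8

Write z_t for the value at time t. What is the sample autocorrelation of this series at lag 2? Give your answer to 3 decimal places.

0.343

Mean z̄ = (0 + 0 + 2 + 3 + 4 + 5 + 5 + 7 + 9 + 8)/10 = 4.3000
Numerator Σ_{t=1}^{8}(z_t−z̄)(z_{t+2}−z̄) = 30.2200
Denominator Σ(z_t−z̄)² = 88.1000
r_2 = 30.2200 / 88.1000 = 0.343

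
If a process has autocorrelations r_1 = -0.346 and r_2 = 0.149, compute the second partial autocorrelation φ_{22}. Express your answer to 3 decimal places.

0.033

φ_{22} = (r_2 − r_1²) / (1 − r_1²)
r_1² = (-0.346)² = 0.119716
Numerator = 0.149 − 0.1197 = 0.0293; denominator = 1 − 0.1197 = 0.8803
φ_{22} = 0.0293 / 0.8803 = 0.033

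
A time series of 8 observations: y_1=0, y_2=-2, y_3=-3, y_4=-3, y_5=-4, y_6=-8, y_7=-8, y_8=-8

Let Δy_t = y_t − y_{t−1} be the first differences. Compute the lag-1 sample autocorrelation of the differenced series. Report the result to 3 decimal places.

First differences Δy: -2, -1, 0, -1, -4, 0, 0
Mean of differences = -1.1429
Numerator Σ(Δy_t−Δȳ)(Δy_{t+1}−Δȳ) = -2.1633
Denominator Σ(Δy_t−Δȳ)² = 12.8571
r_1(Δy) = -2.1633 / 12.8571 = -0.168

-0.168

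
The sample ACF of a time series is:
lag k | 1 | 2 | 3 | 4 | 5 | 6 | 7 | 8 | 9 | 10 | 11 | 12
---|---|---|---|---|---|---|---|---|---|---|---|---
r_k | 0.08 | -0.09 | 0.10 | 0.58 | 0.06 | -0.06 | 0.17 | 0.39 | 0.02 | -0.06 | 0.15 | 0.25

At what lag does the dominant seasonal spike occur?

4

The largest autocorrelation is r_4 = 0.58, with weaker echoes at lags 8 (0.39) and 12 (0.25); the remaining lags stay at or below 0.17.
The dominant spike at lag 4 indicates a seasonal period of 4.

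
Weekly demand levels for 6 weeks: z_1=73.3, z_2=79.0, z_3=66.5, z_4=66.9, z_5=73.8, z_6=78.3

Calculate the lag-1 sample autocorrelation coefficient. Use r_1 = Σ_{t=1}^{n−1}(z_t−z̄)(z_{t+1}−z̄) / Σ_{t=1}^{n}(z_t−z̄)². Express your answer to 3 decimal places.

0.011

Mean z̄ = (73.3 + 79.0 + 66.5 + 66.9 + 73.8 + 78.3)/6 = 72.9667
Numerator Σ_{t=1}^{5}(z_t−z̄)(z_{t+1}−z̄) = 1.6156
Denominator Σ(z_t−z̄)² = 144.2733
r_1 = 1.6156 / 144.2733 = 0.011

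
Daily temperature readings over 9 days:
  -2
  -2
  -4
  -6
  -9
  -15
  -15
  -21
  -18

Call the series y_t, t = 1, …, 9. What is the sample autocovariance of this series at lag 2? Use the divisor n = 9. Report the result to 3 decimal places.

17.347

Mean ȳ = (-2 − 2 − 4 − 6 − 9 − 15 − 15 − 21 − 18)/9 = -10.2222
Σ_{t=1}^{7}(y_t−ȳ)(y_{t+2}−ȳ) = 156.1235
γ_2 = 156.1235 / 9 = 17.347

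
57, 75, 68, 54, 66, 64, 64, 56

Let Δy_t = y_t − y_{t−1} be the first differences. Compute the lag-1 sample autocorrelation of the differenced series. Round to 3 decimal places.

First differences Δy: 18, -7, -14, 12, -2, 0, -8
Mean of differences = -0.1429
Numerator Σ(Δy_t−Δȳ)(Δy_{t+1}−Δȳ) = -221.5918
Denominator Σ(Δy_t−Δȳ)² = 780.8571
r_1(Δy) = -221.5918 / 780.8571 = -0.284

-0.284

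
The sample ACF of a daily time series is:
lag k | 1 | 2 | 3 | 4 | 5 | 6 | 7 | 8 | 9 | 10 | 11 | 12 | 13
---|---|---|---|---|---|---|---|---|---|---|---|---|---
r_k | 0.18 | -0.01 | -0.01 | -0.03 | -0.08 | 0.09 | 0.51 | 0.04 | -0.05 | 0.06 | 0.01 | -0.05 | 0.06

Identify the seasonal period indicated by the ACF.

7

The largest autocorrelation is r_7 = 0.51; the remaining lags stay at or below 0.18.
The dominant spike at lag 7 indicates a seasonal period of 7.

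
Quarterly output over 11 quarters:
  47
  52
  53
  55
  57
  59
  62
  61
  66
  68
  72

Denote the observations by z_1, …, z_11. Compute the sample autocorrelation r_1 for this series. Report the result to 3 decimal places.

0.638

Mean z̄ = (47 + 52 + 53 + 55 + 57 + 59 + 62 + 61 + 66 + 68 + 72)/11 = 59.2727
Numerator Σ_{t=1}^{10}(z_t−z̄)(z_{t+1}−z̄) = 357.3802
Denominator Σ(z_t−z̄)² = 560.1818
r_1 = 357.3802 / 560.1818 = 0.638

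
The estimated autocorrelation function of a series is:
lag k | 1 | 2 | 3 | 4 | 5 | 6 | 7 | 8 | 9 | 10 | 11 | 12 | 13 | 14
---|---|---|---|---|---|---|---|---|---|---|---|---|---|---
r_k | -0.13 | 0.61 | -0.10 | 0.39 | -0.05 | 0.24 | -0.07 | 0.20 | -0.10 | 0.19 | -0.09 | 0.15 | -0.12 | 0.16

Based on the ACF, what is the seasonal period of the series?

The largest autocorrelation is r_2 = 0.61, with weaker echoes at lags 4 (0.39), 6 (0.24), 8 (0.20), 10 (0.19), 12 (0.15) and 14 (0.16); the remaining lags stay at or below -0.05.
The dominant spike at lag 2 indicates a seasonal period of 2.

2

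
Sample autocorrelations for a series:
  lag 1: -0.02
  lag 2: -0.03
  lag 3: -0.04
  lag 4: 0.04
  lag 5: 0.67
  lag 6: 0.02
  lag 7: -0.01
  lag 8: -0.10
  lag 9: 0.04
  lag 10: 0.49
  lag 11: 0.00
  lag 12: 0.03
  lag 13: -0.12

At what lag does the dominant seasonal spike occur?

The largest autocorrelation is r_5 = 0.67, with a weaker echo at lag 10 (0.49); the remaining lags stay at or below 0.04.
The dominant spike at lag 5 indicates a seasonal period of 5.

5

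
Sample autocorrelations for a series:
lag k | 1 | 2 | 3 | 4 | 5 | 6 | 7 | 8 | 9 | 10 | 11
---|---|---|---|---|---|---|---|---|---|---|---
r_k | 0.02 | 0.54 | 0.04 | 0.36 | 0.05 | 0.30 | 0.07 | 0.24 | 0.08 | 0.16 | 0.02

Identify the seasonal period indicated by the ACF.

2

The largest autocorrelation is r_2 = 0.54, with weaker echoes at lags 4 (0.36), 6 (0.30), 8 (0.24) and 10 (0.16); the remaining lags stay at or below 0.08.
The dominant spike at lag 2 indicates a seasonal period of 2.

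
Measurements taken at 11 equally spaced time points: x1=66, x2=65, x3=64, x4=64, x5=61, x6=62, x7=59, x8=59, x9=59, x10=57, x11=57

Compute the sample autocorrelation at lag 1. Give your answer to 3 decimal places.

Mean x̄ = (66 + 65 + 64 + 64 + 61 + 62 + 59 + 59 + 59 + 57 + 57)/11 = 61.1818
Numerator Σ_{t=1}^{10}(x_t−x̄)(x_{t+1}−x̄) = 70.7851
Denominator Σ(x_t−x̄)² = 103.6364
r_1 = 70.7851 / 103.6364 = 0.683

0.683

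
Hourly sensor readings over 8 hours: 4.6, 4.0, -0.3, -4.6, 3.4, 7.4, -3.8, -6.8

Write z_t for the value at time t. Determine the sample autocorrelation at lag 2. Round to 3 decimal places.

-0.662

Mean z̄ = (4.6 + 4.0 − 0.3 − 4.6 + 3.4 + 7.4 − 3.8 − 6.8)/8 = 0.4875
Numerator Σ_{t=1}^{6}(z_t−z̄)(z_{t+2}−z̄) = -121.4316
Denominator Σ(z_t−z̄)² = 183.5088
r_2 = -121.4316 / 183.5088 = -0.662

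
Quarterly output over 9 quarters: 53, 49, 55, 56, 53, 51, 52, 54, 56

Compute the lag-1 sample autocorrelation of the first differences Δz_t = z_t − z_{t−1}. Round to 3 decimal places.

First differences Δz: -4, 6, 1, -3, -2, 1, 2, 2
Mean of differences = 0.3750
Numerator Σ(Δz_t−Δz̄)(Δz_{t+1}−Δz̄) = -13.0156
Denominator Σ(Δz_t−Δz̄)² = 73.8750
r_1(Δz) = -13.0156 / 73.8750 = -0.176

-0.176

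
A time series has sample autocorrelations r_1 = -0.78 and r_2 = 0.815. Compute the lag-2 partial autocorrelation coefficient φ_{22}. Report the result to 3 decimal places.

0.528

φ_{22} = (r_2 − r_1²) / (1 − r_1²)
r_1² = (-0.78)² = 0.6084
Numerator = 0.815 − 0.6084 = 0.2066; denominator = 1 − 0.6084 = 0.3916
φ_{22} = 0.2066 / 0.3916 = 0.528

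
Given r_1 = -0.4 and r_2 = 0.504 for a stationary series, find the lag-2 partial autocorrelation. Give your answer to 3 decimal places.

0.410

φ_{22} = (r_2 − r_1²) / (1 − r_1²)
r_1² = (-0.4)² = 0.16
Numerator = 0.504 − 0.1600 = 0.3440; denominator = 1 − 0.1600 = 0.8400
φ_{22} = 0.3440 / 0.8400 = 0.410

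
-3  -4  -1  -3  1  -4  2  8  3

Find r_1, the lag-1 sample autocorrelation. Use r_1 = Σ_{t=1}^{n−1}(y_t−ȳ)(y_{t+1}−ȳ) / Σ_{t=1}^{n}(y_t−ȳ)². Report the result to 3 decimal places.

0.340

Mean ȳ = (-3 − 4 − 1 − 3 + 1 − 4 + 2 + 8 + 3)/9 = -0.1111
Numerator Σ_{t=1}^{8}(y_t−ȳ)(y_{t+1}−ȳ) = 43.8765
Denominator Σ(y_t−ȳ)² = 128.8889
r_1 = 43.8765 / 128.8889 = 0.340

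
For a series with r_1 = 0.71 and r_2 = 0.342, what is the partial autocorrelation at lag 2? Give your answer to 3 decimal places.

φ_{22} = (r_2 − r_1²) / (1 − r_1²)
r_1² = (0.71)² = 0.5041
Numerator = 0.342 − 0.5041 = -0.1621; denominator = 1 − 0.5041 = 0.4959
φ_{22} = -0.1621 / 0.4959 = -0.327

-0.327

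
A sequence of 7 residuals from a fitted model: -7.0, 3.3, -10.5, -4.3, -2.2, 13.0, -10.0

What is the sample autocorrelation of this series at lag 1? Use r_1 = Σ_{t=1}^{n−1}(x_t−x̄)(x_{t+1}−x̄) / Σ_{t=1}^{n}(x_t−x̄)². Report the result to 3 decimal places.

Mean x̄ = (-7.0 + 3.3 − 10.5 − 4.3 − 2.2 + 13.0 − 10.0)/7 = -2.5286
Deviations from mean: -4.4714, 5.8286, -7.9714, -1.7714, 0.3286, 15.5286, -7.4714
Σ(x_t−x̄)(x_{t+1}−x̄) = (-26.0620) + (-46.4620) + (14.1208) + (-0.5820) + (5.1022) + (-116.0206) = -169.9037
Denominator Σ(x_t−x̄)² = 417.7143
r_1 = -169.9037 / 417.7143 = -0.407

-0.407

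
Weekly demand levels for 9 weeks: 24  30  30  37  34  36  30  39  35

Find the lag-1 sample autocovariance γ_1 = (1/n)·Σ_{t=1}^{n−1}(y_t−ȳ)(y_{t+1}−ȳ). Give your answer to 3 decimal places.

1.896

Mean ȳ = (24 + 30 + 30 + 37 + 34 + 36 + 30 + 39 + 35)/9 = 32.7778
Σ_{t=1}^{8}(y_t−ȳ)(y_{t+1}−ȳ) = 17.0617
γ_1 = 17.0617 / 9 = 1.896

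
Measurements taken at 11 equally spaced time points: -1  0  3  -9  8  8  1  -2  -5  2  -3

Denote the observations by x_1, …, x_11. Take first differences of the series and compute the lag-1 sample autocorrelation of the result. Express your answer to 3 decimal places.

First differences Δx: 1, 3, -12, 17, 0, -7, -3, -3, 7, -5
Mean of differences = -0.2000
Numerator Σ(Δx_t−Δx̄)(Δx_{t+1}−Δx̄) = -262.6400
Denominator Σ(Δx_t−Δx̄)² = 583.6000
r_1(Δx) = -262.6400 / 583.6000 = -0.450

-0.450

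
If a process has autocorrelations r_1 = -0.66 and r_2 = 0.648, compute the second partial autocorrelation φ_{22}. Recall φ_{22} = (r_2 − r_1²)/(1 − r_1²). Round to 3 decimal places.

φ_{22} = (r_2 − r_1²) / (1 − r_1²)
r_1² = (-0.66)² = 0.4356
Numerator = 0.648 − 0.4356 = 0.2124; denominator = 1 − 0.4356 = 0.5644
φ_{22} = 0.2124 / 0.5644 = 0.376

0.376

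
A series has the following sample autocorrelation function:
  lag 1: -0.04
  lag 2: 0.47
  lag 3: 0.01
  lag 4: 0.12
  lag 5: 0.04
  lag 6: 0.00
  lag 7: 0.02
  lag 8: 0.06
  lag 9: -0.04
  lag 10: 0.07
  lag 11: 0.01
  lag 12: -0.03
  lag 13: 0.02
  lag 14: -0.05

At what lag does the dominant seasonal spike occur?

The largest autocorrelation is r_2 = 0.47; the remaining lags stay at or below 0.12.
The dominant spike at lag 2 indicates a seasonal period of 2.

2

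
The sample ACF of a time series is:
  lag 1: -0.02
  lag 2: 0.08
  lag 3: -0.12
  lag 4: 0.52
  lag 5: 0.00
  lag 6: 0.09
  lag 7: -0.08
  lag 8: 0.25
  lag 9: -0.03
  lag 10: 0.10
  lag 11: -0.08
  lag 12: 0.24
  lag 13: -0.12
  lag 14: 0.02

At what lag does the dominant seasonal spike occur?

The largest autocorrelation is r_4 = 0.52, with weaker echoes at lags 8 (0.25) and 12 (0.24); the remaining lags stay at or below 0.10.
The dominant spike at lag 4 indicates a seasonal period of 4.

4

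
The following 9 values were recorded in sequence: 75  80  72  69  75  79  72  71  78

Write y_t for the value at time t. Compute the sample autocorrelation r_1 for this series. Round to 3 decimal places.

Mean ȳ = (75 + 80 + 72 + 69 + 75 + 79 + 72 + 71 + 78)/9 = 74.5556
Numerator Σ_{t=1}^{8}(y_t−ȳ)(y_{t+1}−ȳ) = -12.3086
Denominator Σ(y_t−ȳ)² = 118.2222
r_1 = -12.3086 / 118.2222 = -0.104

-0.104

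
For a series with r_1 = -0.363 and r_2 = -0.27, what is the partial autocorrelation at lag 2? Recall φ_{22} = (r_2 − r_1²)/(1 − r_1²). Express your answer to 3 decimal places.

-0.463

φ_{22} = (r_2 − r_1²) / (1 − r_1²)
r_1² = (-0.363)² = 0.131769
Numerator = -0.27 − 0.1318 = -0.4018; denominator = 1 − 0.1318 = 0.8682
φ_{22} = -0.4018 / 0.8682 = -0.463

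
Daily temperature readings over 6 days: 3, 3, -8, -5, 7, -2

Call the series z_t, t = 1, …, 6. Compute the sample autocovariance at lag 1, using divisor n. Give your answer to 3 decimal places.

Mean z̄ = (3 + 3 − 8 − 5 + 7 − 2)/6 = -0.3333
Deviations: 3.3333, 3.3333, -7.6667, -4.6667, 7.3333, -1.6667
Σ_{t=1}^{5}(z_t−z̄)(z_{t+1}−z̄) = -25.1111
γ_1 = -25.1111 / 6 = -4.185

-4.185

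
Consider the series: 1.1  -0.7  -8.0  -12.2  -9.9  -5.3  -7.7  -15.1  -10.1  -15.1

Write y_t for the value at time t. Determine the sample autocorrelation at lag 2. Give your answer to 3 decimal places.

-0.056

Mean ȳ = (1.1 − 0.7 − 8.0 − 12.2 − 9.9 − 5.3 − 7.7 − 15.1 − 10.1 − 15.1)/10 = -8.3000
Numerator Σ_{t=1}^{8}(y_t−ȳ)(y_{t+2}−ȳ) = -15.2000
Denominator Σ(y_t−ȳ)² = 269.0600
r_2 = -15.2000 / 269.0600 = -0.056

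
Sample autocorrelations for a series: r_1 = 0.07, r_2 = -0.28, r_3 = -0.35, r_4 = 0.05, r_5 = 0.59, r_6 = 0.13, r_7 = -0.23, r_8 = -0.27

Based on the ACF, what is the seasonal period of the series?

The largest autocorrelation is r_5 = 0.59; the remaining lags stay at or below 0.13.
The dominant spike at lag 5 indicates a seasonal period of 5.

5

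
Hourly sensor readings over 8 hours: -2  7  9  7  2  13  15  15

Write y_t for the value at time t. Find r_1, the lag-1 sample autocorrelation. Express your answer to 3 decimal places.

Mean ȳ = (-2 + 7 + 9 + 7 + 2 + 13 + 15 + 15)/8 = 8.2500
Deviations from mean: -10.2500, -1.2500, 0.7500, -1.2500, -6.2500, 4.7500, 6.7500, 6.7500
Numerator Σ_{t=1}^{7}(y_t−ȳ)(y_{t+1}−ȳ) = 66.6875
Denominator Σ(y_t−ȳ)² = 261.5000
r_1 = 66.6875 / 261.5000 = 0.255

0.255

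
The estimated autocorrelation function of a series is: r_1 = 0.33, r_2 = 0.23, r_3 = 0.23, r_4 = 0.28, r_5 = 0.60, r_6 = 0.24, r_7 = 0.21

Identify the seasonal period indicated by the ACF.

5

The largest autocorrelation is r_5 = 0.60; the remaining lags stay at or below 0.33. The elevated value at lag 1 (0.33), dropping to 0.23 at lag 2, reflects decaying short-term dependence rather than seasonality.
The dominant spike at lag 5 indicates a seasonal period of 5.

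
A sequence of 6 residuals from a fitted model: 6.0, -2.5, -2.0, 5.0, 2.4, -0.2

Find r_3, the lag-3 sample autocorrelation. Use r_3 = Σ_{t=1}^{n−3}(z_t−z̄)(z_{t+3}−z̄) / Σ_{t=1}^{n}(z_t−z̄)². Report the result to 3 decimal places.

0.281

Mean z̄ = (6.0 − 2.5 − 2.0 + 5.0 + 2.4 − 0.2)/6 = 1.4500
Deviations from mean: 4.5500, -3.9500, -3.4500, 3.5500, 0.9500, -1.6500
Σ(z_t−z̄)(z_{t+3}−z̄) = (16.1525) + (-3.7525) + (5.6925) = 18.0925
Denominator Σ(z_t−z̄)² = 64.4350
r_3 = 18.0925 / 64.4350 = 0.281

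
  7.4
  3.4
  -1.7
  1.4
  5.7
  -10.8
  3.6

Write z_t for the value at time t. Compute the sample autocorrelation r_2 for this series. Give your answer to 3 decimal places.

-0.101

Mean z̄ = (7.4 + 3.4 − 1.7 + 1.4 + 5.7 − 10.8 + 3.6)/7 = 1.2857
Deviations from mean: 6.1143, 2.1143, -2.9857, 0.1143, 4.4143, -12.0857, 2.3143
Numerator Σ_{t=1}^{5}(z_t−z̄)(z_{t+2}−z̄) = -22.3590
Denominator Σ(z_t−z̄)² = 221.6886
r_2 = -22.3590 / 221.6886 = -0.101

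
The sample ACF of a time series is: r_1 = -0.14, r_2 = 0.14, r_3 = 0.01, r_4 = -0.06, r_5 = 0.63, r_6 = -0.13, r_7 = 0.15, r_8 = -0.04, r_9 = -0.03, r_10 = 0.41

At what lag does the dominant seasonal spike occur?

The largest autocorrelation is r_5 = 0.63, with a weaker echo at lag 10 (0.41); the remaining lags stay at or below 0.15.
The dominant spike at lag 5 indicates a seasonal period of 5.

5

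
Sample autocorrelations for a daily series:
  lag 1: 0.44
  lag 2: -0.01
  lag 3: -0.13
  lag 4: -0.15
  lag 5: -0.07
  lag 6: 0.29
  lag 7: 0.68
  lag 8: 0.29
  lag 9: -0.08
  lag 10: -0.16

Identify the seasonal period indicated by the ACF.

7

The largest autocorrelation is r_7 = 0.68; the remaining lags stay at or below 0.44.
The dominant spike at lag 7 indicates a seasonal period of 7.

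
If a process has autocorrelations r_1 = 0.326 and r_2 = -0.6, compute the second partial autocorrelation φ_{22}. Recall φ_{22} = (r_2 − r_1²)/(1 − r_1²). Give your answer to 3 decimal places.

φ_{22} = (r_2 − r_1²) / (1 − r_1²)
r_1² = (0.326)² = 0.106276
Numerator = -0.6 − 0.1063 = -0.7063; denominator = 1 − 0.1063 = 0.8937
φ_{22} = -0.7063 / 0.8937 = -0.790

-0.790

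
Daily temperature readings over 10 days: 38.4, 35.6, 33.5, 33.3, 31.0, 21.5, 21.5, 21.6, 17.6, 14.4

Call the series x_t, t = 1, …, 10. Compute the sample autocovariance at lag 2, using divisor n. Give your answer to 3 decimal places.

24.708

Mean x̄ = (38.4 + 35.6 + 33.5 + 33.3 + 31.0 + 21.5 + 21.5 + 21.6 + 17.6 + 14.4)/10 = 26.8400
Σ_{t=1}^{8}(x_t−x̄)(x_{t+2}−x̄) = 247.0828
γ_2 = 247.0828 / 10 = 24.708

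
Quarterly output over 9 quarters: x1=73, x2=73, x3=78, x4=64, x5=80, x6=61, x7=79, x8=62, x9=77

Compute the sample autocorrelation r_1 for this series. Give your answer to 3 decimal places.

Mean x̄ = (73 + 73 + 78 + 64 + 80 + 61 + 79 + 62 + 77)/9 = 71.8889
Numerator Σ_{t=1}^{8}(x_t−x̄)(x_{t+1}−x̄) = -390.7901
Denominator Σ(x_t−x̄)² = 460.8889
r_1 = -390.7901 / 460.8889 = -0.848

-0.848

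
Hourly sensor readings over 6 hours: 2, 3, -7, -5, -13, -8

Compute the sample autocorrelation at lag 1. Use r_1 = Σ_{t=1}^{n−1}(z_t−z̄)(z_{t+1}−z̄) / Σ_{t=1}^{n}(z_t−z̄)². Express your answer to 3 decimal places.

0.341

Mean z̄ = (2 + 3 − 7 − 5 − 13 − 8)/6 = -4.6667
Deviations from mean: 6.6667, 7.6667, -2.3333, -0.3333, -8.3333, -3.3333
Σ(z_t−z̄)(z_{t+1}−z̄) = (51.1111) + (-17.8889) + (0.7778) + (2.7778) + (27.7778) = 64.5556
Denominator Σ(z_t−z̄)² = 189.3333
r_1 = 64.5556 / 189.3333 = 0.341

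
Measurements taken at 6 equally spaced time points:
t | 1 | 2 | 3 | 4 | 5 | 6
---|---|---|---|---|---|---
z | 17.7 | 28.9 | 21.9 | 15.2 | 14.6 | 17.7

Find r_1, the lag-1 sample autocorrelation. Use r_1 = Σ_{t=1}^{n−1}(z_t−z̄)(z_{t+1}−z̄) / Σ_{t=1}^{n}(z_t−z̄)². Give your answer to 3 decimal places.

Mean z̄ = (17.7 + 28.9 + 21.9 + 15.2 + 14.6 + 17.7)/6 = 19.3333
Deviations from mean: -1.6333, 9.5667, 2.5667, -4.1333, -4.7333, -1.6333
Σ(z_t−z̄)(z_{t+1}−z̄) = (-15.6256) + (24.5544) + (-10.6089) + (19.5644) + (7.7311) = 25.6156
Denominator Σ(z_t−z̄)² = 142.9333
r_1 = 25.6156 / 142.9333 = 0.179

0.179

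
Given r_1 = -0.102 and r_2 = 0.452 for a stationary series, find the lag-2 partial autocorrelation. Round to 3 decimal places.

φ_{22} = (r_2 − r_1²) / (1 − r_1²)
r_1² = (-0.102)² = 0.010404
Numerator = 0.452 − 0.0104 = 0.4416; denominator = 1 − 0.0104 = 0.9896
φ_{22} = 0.4416 / 0.9896 = 0.446

0.446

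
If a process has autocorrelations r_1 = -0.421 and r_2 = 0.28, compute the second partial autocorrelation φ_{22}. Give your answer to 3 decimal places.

0.125

φ_{22} = (r_2 − r_1²) / (1 − r_1²)
r_1² = (-0.421)² = 0.177241
Numerator = 0.28 − 0.1772 = 0.1028; denominator = 1 − 0.1772 = 0.8228
φ_{22} = 0.1028 / 0.8228 = 0.125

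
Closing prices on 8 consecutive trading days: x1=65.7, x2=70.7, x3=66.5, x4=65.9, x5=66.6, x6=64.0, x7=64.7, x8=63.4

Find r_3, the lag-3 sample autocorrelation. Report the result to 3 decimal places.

Mean x̄ = (65.7 + 70.7 + 66.5 + 65.9 + 66.6 + 64.0 + 64.7 + 63.4)/8 = 65.9375
Deviations from mean: -0.2375, 4.7625, 0.5625, -0.0375, 0.6625, -1.9375, -1.2375, -2.5375
Σ(x_t−x̄)(x_{t+3}−x̄) = (0.0089) + (3.1552) + (-1.0898) + (0.0464) + (-1.6811) = 0.4395
Denominator Σ(x_t−x̄)² = 35.2188
r_3 = 0.4395 / 35.2188 = 0.012

0.012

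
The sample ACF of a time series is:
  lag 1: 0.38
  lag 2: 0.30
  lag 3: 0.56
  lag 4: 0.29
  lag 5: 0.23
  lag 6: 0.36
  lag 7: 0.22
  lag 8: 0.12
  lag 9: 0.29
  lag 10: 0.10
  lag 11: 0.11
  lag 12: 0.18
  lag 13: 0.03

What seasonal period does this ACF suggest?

The largest autocorrelation is r_3 = 0.56; the remaining lags stay at or below 0.38. The elevated value at lag 1 (0.38), dropping to 0.30 at lag 2, reflects decaying short-term dependence rather than seasonality.
The dominant spike at lag 3 indicates a seasonal period of 3.

3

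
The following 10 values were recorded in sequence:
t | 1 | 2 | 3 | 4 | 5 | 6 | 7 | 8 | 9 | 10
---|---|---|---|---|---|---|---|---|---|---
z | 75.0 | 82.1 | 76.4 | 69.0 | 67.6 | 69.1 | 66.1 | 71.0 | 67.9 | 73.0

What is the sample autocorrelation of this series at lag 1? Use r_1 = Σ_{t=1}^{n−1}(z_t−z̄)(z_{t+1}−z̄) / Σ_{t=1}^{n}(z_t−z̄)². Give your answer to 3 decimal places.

Mean z̄ = (75.0 + 82.1 + 76.4 + 69.0 + 67.6 + 69.1 + 66.1 + 71.0 + 67.9 + 73.0)/10 = 71.7200
Numerator Σ_{t=1}^{9}(z_t−z̄)(z_{t+1}−z̄) = 108.5276
Denominator Σ(z_t−z̄)² = 219.9760
r_1 = 108.5276 / 219.9760 = 0.493

0.493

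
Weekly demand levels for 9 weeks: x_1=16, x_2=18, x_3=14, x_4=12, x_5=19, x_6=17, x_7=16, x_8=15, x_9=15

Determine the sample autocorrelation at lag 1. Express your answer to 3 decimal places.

Mean x̄ = (16 + 18 + 14 + 12 + 19 + 17 + 16 + 15 + 15)/9 = 15.7778
Numerator Σ_{t=1}^{8}(x_t−x̄)(x_{t+1}−x̄) = -4.2716
Denominator Σ(x_t−x̄)² = 35.5556
r_1 = -4.2716 / 35.5556 = -0.120

-0.120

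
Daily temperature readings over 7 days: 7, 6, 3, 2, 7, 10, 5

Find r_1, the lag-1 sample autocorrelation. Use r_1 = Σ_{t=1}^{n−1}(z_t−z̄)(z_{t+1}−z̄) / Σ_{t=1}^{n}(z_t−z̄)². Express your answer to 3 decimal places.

0.169

Mean z̄ = (7 + 6 + 3 + 2 + 7 + 10 + 5)/7 = 5.7143
Deviations from mean: 1.2857, 0.2857, -2.7143, -3.7143, 1.2857, 4.2857, -0.7143
Σ(z_t−z̄)(z_{t+1}−z̄) = (0.3673) + (-0.7755) + (10.0816) + (-4.7755) + (5.5102) + (-3.0612) = 7.3469
Denominator Σ(z_t−z̄)² = 43.4286
r_1 = 7.3469 / 43.4286 = 0.169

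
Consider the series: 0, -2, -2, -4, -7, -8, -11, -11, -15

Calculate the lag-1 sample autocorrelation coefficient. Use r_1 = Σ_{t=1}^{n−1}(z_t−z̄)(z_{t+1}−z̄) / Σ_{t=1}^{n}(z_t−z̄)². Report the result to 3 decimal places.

Mean z̄ = (0 − 2 − 2 − 4 − 7 − 8 − 11 − 11 − 15)/9 = -6.6667
Numerator Σ_{t=1}^{8}(z_t−z̄)(z_{t+1}−z̄) = 125.5556
Denominator Σ(z_t−z̄)² = 204.0000
r_1 = 125.5556 / 204.0000 = 0.615

0.615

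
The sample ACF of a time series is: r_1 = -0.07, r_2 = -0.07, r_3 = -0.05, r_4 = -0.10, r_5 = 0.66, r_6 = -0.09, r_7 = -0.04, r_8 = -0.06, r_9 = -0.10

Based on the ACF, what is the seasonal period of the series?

5

The largest autocorrelation is r_5 = 0.66; the remaining lags stay at or below -0.04.
The dominant spike at lag 5 indicates a seasonal period of 5.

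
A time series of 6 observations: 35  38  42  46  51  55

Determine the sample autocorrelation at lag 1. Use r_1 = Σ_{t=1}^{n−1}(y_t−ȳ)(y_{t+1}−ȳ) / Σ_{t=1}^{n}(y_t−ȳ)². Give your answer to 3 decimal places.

0.519

Mean ȳ = (35 + 38 + 42 + 46 + 51 + 55)/6 = 44.5000
Σ(y_t−ȳ)(y_{t+1}−ȳ) = (61.7500) + (16.2500) + (-3.7500) + (9.7500) + (68.2500) = 152.2500
Denominator Σ(y_t−ȳ)² = 293.5000
r_1 = 152.2500 / 293.5000 = 0.519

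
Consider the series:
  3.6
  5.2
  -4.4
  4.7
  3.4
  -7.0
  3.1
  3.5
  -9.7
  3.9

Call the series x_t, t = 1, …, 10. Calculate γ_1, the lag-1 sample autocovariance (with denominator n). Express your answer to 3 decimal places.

-11.493

Mean x̄ = (3.6 + 5.2 − 4.4 + 4.7 + 3.4 − 7.0 + 3.1 + 3.5 − 9.7 + 3.9)/10 = 0.6300
Σ_{t=1}^{9}(x_t−x̄)(x_{t+1}−x̄) = -114.9309
γ_1 = -114.9309 / 10 = -11.493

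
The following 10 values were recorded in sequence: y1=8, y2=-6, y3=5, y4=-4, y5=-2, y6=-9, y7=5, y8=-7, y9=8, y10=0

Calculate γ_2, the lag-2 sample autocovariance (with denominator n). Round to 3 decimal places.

18.052

Mean ȳ = (8 − 6 + 5 − 4 − 2 − 9 + 5 − 7 + 8 + 0)/10 = -0.2000
Σ_{t=1}^{8}(y_t−ȳ)(y_{t+2}−ȳ) = 180.5200
γ_2 = 180.5200 / 10 = 18.052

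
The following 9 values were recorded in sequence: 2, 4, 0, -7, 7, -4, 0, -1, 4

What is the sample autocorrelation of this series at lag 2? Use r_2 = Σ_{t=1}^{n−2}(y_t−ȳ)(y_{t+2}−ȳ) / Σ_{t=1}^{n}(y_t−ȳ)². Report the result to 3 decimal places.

0.038

Mean ȳ = (2 + 4 + 0 − 7 + 7 − 4 + 0 − 1 + 4)/9 = 0.5556
Numerator Σ_{t=1}^{7}(y_t−ȳ)(y_{t+2}−ȳ) = 5.6049
Denominator Σ(y_t−ȳ)² = 148.2222
r_2 = 5.6049 / 148.2222 = 0.038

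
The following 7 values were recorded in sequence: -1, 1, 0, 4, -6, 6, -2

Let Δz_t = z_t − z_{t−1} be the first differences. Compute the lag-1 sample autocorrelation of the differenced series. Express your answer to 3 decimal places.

-0.794

First differences Δz: 2, -1, 4, -10, 12, -8
Mean of differences = -0.1667
Numerator Σ(Δz_t−Δz̄)(Δz_{t+1}−Δz̄) = -261.1944
Denominator Σ(Δz_t−Δz̄)² = 328.8333
r_1(Δz) = -261.1944 / 328.8333 = -0.794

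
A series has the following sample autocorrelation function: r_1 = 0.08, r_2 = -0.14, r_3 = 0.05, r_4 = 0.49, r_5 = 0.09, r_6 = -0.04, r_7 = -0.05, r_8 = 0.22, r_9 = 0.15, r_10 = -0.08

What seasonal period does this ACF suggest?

The largest autocorrelation is r_4 = 0.49, with a weaker echo at lag 8 (0.22); the remaining lags stay at or below 0.15.
The dominant spike at lag 4 indicates a seasonal period of 4.

4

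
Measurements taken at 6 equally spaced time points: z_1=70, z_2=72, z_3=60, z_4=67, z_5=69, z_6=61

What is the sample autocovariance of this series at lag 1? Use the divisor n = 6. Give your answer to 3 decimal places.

-5.375

Mean z̄ = (70 + 72 + 60 + 67 + 69 + 61)/6 = 66.5000
Σ_{t=1}^{5}(z_t−z̄)(z_{t+1}−z̄) = -32.2500
γ_1 = -32.2500 / 6 = -5.375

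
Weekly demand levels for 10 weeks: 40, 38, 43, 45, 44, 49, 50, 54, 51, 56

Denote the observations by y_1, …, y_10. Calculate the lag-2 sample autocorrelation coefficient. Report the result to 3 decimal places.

0.421

Mean ȳ = (40 + 38 + 43 + 45 + 44 + 49 + 50 + 54 + 51 + 56)/10 = 47.0000
Numerator Σ_{t=1}^{8}(y_t−ȳ)(y_{t+2}−ȳ) = 134.0000
Denominator Σ(y_t−ȳ)² = 318.0000
r_2 = 134.0000 / 318.0000 = 0.421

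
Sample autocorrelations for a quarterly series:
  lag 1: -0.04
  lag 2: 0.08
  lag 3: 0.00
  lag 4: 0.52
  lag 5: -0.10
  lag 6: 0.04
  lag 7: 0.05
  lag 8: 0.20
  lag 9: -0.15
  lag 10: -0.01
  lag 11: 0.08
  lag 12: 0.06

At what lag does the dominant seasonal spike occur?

4

The largest autocorrelation is r_4 = 0.52, with a weaker echo at lag 8 (0.20); the remaining lags stay at or below 0.08.
The dominant spike at lag 4 indicates a seasonal period of 4.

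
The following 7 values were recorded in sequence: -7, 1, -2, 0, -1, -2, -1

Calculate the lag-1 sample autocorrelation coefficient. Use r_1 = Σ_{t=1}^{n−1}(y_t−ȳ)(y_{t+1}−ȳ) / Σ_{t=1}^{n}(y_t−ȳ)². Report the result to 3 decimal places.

-0.375

Mean ȳ = (-7 + 1 − 2 + 0 − 1 − 2 − 1)/7 = -1.7143
Numerator Σ_{t=1}^{6}(y_t−ȳ)(y_{t+1}−ȳ) = -14.7959
Denominator Σ(y_t−ȳ)² = 39.4286
r_1 = -14.7959 / 39.4286 = -0.375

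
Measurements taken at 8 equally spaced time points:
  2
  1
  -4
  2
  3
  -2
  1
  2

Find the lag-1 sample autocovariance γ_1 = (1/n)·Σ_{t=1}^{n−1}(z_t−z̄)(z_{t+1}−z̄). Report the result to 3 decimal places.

-1.377

Mean z̄ = (2 + 1 − 4 + 2 + 3 − 2 + 1 + 2)/8 = 0.6250
Deviations: 1.3750, 0.3750, -4.6250, 1.3750, 2.3750, -2.6250, 0.3750, 1.3750
Σ_{t=1}^{7}(z_t−z̄)(z_{t+1}−z̄) = -11.0156
γ_1 = -11.0156 / 8 = -1.377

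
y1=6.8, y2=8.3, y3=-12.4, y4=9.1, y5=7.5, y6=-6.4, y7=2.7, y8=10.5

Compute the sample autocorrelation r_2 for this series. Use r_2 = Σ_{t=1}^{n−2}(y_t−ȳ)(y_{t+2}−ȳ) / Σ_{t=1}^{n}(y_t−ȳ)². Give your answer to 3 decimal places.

Mean ȳ = (6.8 + 8.3 − 12.4 + 9.1 + 7.5 − 6.4 + 2.7 + 10.5)/8 = 3.2625
Deviations from mean: 3.5375, 5.0375, -15.6625, 5.8375, 4.2375, -9.6625, -0.5625, 7.2375
Σ(y_t−ȳ)(y_{t+2}−ȳ) = (-55.4061) + (29.4064) + (-66.3698) + (-56.4048) + (-2.3836) + (-69.9323) = -221.0903
Denominator Σ(y_t−ȳ)² = 481.2988
r_2 = -221.0903 / 481.2988 = -0.459

-0.459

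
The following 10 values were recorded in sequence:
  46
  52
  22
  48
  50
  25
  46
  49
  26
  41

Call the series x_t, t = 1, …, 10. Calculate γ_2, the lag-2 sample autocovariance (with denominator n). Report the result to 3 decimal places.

Mean x̄ = (46 + 52 + 22 + 48 + 50 + 25 + 46 + 49 + 26 + 41)/10 = 40.5000
Σ_{t=1}^{8}(x_t−x̄)(x_{t+2}−x̄) = -462.5000
γ_2 = -462.5000 / 10 = -46.250

-46.250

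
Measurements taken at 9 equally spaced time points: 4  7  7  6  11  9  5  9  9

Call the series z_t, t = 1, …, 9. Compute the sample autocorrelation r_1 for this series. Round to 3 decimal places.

Mean z̄ = (4 + 7 + 7 + 6 + 11 + 9 + 5 + 9 + 9)/9 = 7.4444
Numerator Σ_{t=1}^{8}(z_t−z̄)(z_{t+1}−z̄) = -2.4198
Denominator Σ(z_t−z̄)² = 40.2222
r_1 = -2.4198 / 40.2222 = -0.060

-0.060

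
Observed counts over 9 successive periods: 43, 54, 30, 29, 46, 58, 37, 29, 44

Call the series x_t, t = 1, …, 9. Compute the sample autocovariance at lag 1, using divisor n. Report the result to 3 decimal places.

-1.730

Mean x̄ = (43 + 54 + 30 + 29 + 46 + 58 + 37 + 29 + 44)/9 = 41.1111
Σ_{t=1}^{8}(x_t−x̄)(x_{t+1}−x̄) = -15.5679
γ_1 = -15.5679 / 9 = -1.730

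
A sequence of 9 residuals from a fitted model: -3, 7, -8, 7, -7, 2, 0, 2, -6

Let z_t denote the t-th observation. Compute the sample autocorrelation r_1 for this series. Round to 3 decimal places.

Mean z̄ = (-3 + 7 − 8 + 7 − 7 + 2 + 0 + 2 − 6)/9 = -0.6667
Numerator Σ_{t=1}^{8}(z_t−z̄)(z_{t+1}−z̄) = -206.4444
Denominator Σ(z_t−z̄)² = 260.0000
r_1 = -206.4444 / 260.0000 = -0.794

-0.794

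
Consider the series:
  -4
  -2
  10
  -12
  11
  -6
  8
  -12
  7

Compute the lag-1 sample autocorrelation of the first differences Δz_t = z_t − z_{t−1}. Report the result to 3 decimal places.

First differences Δz: 2, 12, -22, 23, -17, 14, -20, 19
Mean of differences = 1.3750
Numerator Σ(Δz_t−Δz̄)(Δz_{t+1}−Δz̄) = -2023.1406
Denominator Σ(Δz_t−Δz̄)² = 2391.8750
r_1(Δz) = -2023.1406 / 2391.8750 = -0.846

-0.846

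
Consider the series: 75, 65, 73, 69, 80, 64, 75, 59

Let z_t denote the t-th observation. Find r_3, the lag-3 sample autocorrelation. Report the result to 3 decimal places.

-0.550

Mean z̄ = (75 + 65 + 73 + 69 + 80 + 64 + 75 + 59)/8 = 70.0000
Deviations from mean: 5.0000, -5.0000, 3.0000, -1.0000, 10.0000, -6.0000, 5.0000, -11.0000
Σ(z_t−z̄)(z_{t+3}−z̄) = (-5.0000) + (-50.0000) + (-18.0000) + (-5.0000) + (-110.0000) = -188.0000
Denominator Σ(z_t−z̄)² = 342.0000
r_3 = -188.0000 / 342.0000 = -0.550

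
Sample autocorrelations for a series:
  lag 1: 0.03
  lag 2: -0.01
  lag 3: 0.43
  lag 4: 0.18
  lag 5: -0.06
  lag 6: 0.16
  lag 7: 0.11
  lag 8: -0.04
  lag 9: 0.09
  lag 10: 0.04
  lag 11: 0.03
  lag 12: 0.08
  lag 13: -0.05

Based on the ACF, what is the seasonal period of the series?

The largest autocorrelation is r_3 = 0.43; the remaining lags stay at or below 0.18.
The dominant spike at lag 3 indicates a seasonal period of 3.

3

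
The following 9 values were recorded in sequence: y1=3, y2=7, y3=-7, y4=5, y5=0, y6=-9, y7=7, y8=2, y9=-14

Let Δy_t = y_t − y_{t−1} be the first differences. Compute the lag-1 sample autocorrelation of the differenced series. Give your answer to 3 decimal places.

-0.413

First differences Δy: 4, -14, 12, -5, -9, 16, -5, -16
Mean of differences = -2.1250
Numerator Σ(Δy_t−Δȳ)(Δy_{t+1}−Δȳ) = -398.1406
Denominator Σ(Δy_t−Δȳ)² = 962.8750
r_1(Δy) = -398.1406 / 962.8750 = -0.413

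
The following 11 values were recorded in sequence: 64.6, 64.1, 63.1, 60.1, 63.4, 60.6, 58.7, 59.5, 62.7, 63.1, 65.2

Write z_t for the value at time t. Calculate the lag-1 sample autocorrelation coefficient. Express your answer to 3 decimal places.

Mean z̄ = (64.6 + 64.1 + 63.1 + 60.1 + 63.4 + 60.6 + 58.7 + 59.5 + 62.7 + 63.1 + 65.2)/11 = 62.2818
Numerator Σ_{t=1}^{10}(z_t−z̄)(z_{t+1}−z̄) = 17.1515
Denominator Σ(z_t−z̄)² = 48.1164
r_1 = 17.1515 / 48.1164 = 0.356

0.356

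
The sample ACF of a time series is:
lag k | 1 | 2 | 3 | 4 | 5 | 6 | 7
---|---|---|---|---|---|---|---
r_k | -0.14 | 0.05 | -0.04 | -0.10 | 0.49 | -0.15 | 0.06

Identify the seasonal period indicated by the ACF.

5

The largest autocorrelation is r_5 = 0.49; the remaining lags stay at or below 0.06.
The dominant spike at lag 5 indicates a seasonal period of 5.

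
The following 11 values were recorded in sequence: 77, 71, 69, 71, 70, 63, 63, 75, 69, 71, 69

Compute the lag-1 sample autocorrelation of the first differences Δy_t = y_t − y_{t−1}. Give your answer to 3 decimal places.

-0.274

First differences Δy: -6, -2, 2, -1, -7, 0, 12, -6, 2, -2
Mean of differences = -0.8000
Numerator Σ(Δy_t−Δȳ)(Δy_{t+1}−Δȳ) = -75.6400
Denominator Σ(Δy_t−Δȳ)² = 275.6000
r_1(Δy) = -75.6400 / 275.6000 = -0.274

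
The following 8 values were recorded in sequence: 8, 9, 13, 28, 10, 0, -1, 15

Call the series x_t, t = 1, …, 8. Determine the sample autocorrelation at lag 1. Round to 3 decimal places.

Mean x̄ = (8 + 9 + 13 + 28 + 10 + 0 − 1 + 15)/8 = 10.2500
Deviations from mean: -2.2500, -1.2500, 2.7500, 17.7500, -0.2500, -10.2500, -11.2500, 4.7500
Σ(x_t−x̄)(x_{t+1}−x̄) = (2.8125) + (-3.4375) + (48.8125) + (-4.4375) + (2.5625) + (115.3125) + (-53.4375) = 108.1875
Denominator Σ(x_t−x̄)² = 583.5000
r_1 = 108.1875 / 583.5000 = 0.185

0.185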